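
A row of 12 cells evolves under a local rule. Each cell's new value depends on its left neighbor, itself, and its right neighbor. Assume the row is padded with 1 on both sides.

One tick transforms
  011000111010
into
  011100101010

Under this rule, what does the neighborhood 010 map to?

1

At position 10 the neighborhood is 010; the next row has 1 there.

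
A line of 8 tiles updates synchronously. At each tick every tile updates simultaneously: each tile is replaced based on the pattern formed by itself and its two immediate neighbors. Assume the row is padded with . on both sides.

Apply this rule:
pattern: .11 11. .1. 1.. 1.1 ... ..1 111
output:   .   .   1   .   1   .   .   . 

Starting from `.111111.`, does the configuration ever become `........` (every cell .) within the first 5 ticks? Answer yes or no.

yes

........
all cells are . at tick 1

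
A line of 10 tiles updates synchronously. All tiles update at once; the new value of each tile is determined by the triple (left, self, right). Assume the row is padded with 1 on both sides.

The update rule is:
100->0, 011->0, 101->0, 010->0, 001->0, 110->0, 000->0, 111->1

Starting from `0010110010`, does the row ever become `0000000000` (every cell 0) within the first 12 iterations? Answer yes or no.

yes

0000000000
all cells are 0 at iteration 1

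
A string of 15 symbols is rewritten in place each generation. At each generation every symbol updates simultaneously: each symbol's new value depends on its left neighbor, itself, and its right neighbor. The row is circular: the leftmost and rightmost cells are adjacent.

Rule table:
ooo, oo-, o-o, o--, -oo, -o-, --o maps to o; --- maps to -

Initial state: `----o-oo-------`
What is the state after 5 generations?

---oooooo------
--oooooooo-----
-oooooooooo----
oooooooooooo---
ooooooooooooo-o

ooooooooooooo-o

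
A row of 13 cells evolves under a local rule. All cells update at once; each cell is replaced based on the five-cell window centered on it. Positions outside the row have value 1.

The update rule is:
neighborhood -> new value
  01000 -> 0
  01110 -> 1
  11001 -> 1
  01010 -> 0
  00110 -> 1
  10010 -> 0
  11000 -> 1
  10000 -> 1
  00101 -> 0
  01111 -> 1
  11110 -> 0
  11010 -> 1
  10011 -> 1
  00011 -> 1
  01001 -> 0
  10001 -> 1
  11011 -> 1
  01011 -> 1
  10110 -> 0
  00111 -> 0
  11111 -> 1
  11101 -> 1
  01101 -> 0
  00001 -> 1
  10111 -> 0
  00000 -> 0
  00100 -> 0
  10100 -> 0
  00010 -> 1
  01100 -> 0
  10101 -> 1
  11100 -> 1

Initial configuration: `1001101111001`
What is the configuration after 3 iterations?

0110111001011

1111010101110
1101110110111
0110111001011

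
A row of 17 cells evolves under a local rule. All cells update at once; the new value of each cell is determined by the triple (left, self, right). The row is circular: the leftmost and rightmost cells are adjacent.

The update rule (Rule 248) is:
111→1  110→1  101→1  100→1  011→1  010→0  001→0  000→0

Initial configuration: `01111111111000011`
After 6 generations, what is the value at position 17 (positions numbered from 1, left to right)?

generation 1: 11111111111100011
generation 2: 11111111111110011
generation 3: 11111111111111011
generation 4: 11111111111111111
generation 5: 11111111111111111  (fixed point — unchanged through generation 6)
position 17 holds 1

1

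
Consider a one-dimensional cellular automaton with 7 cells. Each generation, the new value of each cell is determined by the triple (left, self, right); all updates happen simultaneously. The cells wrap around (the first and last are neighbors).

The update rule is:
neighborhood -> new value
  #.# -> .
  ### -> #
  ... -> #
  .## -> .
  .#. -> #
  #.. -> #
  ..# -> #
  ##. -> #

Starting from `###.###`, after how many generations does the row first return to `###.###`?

14

###..##
#####.#
#####..
.######
..#####
##.####
##..###
####.##
####..#
######.
.#####.
#.#####
#..####
###.###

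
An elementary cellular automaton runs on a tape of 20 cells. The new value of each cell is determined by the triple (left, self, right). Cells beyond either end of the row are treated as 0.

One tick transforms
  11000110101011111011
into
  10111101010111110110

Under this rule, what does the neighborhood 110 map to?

0

At position 1 the neighborhood is 110; the next row has 0 there.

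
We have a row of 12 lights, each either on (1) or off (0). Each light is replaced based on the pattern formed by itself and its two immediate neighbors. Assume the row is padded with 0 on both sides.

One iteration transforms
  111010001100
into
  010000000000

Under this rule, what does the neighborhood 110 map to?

0

At position 2 the neighborhood is 110; the next row has 0 there.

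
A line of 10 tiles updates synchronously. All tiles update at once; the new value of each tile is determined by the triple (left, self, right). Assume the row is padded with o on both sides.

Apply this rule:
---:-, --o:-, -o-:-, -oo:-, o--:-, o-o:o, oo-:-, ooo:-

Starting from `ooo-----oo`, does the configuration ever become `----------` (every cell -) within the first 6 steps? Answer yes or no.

yes

----------
all cells are - at step 1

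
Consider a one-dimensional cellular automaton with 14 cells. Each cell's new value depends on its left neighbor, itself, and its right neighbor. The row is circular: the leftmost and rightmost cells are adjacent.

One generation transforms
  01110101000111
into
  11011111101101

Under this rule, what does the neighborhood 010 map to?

At position 5 the neighborhood is 010; the next row has 1 there.

1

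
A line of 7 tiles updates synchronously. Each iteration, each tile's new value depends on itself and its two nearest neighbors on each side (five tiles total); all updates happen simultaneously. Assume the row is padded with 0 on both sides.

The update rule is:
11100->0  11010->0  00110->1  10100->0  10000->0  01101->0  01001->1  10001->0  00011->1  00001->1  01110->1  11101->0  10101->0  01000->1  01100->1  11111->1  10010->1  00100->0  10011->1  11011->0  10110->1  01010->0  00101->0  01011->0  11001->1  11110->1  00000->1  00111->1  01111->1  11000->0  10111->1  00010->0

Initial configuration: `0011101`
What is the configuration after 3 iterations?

1100000

1111000
1110001
1100000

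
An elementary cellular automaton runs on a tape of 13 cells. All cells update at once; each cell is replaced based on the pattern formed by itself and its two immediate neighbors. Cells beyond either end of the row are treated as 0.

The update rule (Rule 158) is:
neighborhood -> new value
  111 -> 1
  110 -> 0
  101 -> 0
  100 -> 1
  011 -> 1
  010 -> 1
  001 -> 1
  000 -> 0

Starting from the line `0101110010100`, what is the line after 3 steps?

1111111011101

1101101110110
1001001100101
1111111011101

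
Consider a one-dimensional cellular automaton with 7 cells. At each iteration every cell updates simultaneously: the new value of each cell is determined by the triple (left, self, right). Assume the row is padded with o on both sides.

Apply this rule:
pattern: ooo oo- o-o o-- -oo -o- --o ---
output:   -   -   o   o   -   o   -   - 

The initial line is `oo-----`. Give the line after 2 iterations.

o-oo---

iteration 1: --o----
iteration 2: o-oo---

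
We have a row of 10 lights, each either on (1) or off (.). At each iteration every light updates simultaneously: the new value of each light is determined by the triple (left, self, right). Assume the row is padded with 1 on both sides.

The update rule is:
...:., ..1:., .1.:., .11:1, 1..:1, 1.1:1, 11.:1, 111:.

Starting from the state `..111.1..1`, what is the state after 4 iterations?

iteration 1: 1.1.11.1.1
iteration 2: 11.1111.11
iteration 3: .111..111.
iteration 4: 11.11.1.11

11.11.1.11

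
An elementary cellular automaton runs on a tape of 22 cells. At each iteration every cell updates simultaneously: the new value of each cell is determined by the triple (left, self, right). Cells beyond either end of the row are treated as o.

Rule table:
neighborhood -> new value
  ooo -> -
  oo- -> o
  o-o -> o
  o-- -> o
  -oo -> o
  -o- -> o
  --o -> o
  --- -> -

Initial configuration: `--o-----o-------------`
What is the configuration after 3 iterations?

o-oooooooooo-------oo-

iteration 1: oooo---ooo-----------o
iteration 2: ---oo-oo-oo---------oo
iteration 3: o-oooooooooo-------oo-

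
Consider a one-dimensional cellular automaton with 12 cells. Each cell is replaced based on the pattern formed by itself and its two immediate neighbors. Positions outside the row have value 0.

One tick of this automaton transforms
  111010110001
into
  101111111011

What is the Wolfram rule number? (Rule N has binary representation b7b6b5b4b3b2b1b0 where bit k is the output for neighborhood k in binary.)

126

position 1: 111 → 0  (bit 7 = 0)
position 2: 110 → 1  (bit 6 = 1)
position 3: 101 → 1  (bit 5 = 1)
position 8: 100 → 1  (bit 4 = 1)
position 0: 011 → 1  (bit 3 = 1)
position 4: 010 → 1  (bit 2 = 1)
position 10: 001 → 1  (bit 1 = 1)
position 9: 000 → 0  (bit 0 = 0)
bits b7..b0 = 01111110 = 126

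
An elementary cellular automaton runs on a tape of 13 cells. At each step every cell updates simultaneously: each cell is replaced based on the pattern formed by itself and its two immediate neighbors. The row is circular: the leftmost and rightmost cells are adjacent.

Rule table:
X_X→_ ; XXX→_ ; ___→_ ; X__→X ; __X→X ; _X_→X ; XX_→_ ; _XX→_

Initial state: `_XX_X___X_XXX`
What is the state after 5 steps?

XXX_XX_XX_XXX

____XX_XX____
___X_____X___
__XXX___XXX__
_X___X_X___X_
XXX_XX_XX_XXX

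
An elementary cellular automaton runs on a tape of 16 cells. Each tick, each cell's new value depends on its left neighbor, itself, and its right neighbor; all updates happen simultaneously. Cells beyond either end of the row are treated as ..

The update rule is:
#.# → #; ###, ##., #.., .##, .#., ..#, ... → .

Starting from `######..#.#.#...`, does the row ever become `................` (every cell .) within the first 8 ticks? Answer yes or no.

yes

tick 1: .........#.#....
tick 2: ..........#.....
tick 3: ................
all cells are . at tick 3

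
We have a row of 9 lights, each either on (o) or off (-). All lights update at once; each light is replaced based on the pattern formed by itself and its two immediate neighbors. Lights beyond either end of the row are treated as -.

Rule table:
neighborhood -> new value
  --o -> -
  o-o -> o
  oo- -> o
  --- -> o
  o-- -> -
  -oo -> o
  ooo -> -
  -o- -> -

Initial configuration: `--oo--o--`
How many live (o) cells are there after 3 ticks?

6

o-oo----o
-ooo-oo--
-o-oooo-o
count of o: 6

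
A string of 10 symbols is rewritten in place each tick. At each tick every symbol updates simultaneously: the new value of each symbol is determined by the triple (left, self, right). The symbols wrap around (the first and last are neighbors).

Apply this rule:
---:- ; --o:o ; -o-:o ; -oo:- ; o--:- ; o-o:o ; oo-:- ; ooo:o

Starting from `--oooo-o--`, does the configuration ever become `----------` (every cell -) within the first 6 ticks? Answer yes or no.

tick 1: -o-oo-oo--
tick 2: ooo--o----
tick 3: -o--oo---o
tick 4: oo-o----oo
tick 5: o-oo---o-o
tick 6: -o----ooo-
tick 6 is -o----ooo-, still not uniform -

no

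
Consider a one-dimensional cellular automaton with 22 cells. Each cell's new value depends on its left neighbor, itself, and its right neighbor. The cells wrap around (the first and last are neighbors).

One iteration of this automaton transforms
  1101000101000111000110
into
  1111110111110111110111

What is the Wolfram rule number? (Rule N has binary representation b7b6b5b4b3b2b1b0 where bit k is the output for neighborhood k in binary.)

253

position 14: 111 → 1  (bit 7 = 1)
position 1: 110 → 1  (bit 6 = 1)
position 2: 101 → 1  (bit 5 = 1)
position 4: 100 → 1  (bit 4 = 1)
position 0: 011 → 1  (bit 3 = 1)
position 3: 010 → 1  (bit 2 = 1)
position 6: 001 → 0  (bit 1 = 0)
position 5: 000 → 1  (bit 0 = 1)
bits b7..b0 = 11111101 = 253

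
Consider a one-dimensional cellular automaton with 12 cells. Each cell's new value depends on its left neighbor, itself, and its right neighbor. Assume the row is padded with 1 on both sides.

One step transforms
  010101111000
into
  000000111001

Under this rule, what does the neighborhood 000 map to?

At position 10 the neighborhood is 000; the next row has 0 there.

0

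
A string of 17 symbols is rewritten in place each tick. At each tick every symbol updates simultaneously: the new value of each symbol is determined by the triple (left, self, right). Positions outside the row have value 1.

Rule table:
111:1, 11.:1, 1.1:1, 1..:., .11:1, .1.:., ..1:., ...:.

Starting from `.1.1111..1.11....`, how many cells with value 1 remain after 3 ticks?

1.11111...111....
1111111...111....
1111111...111....
count of 1: 10

10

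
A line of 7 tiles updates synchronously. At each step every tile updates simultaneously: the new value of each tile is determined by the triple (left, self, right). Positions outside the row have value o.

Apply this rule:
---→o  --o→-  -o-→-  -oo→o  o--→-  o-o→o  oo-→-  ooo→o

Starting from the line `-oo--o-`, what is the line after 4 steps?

step 1: oo----o
step 2: o--oo-o
step 3: ---o-oo
step 4: -o--ooo

-o--ooo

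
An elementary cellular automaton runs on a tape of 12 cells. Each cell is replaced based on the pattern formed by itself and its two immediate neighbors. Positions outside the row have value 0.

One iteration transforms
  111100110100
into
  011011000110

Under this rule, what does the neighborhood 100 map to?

At position 4 the neighborhood is 100; the next row has 1 there.

1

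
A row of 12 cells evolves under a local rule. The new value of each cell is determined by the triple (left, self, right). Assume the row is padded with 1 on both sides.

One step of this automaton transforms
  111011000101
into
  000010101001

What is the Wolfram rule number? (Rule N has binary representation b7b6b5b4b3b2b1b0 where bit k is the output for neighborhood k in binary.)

26

position 0: 111 → 0  (bit 7 = 0)
position 2: 110 → 0  (bit 6 = 0)
position 3: 101 → 0  (bit 5 = 0)
position 6: 100 → 1  (bit 4 = 1)
position 4: 011 → 1  (bit 3 = 1)
position 9: 010 → 0  (bit 2 = 0)
position 8: 001 → 1  (bit 1 = 1)
position 7: 000 → 0  (bit 0 = 0)
bits b7..b0 = 00011010 = 26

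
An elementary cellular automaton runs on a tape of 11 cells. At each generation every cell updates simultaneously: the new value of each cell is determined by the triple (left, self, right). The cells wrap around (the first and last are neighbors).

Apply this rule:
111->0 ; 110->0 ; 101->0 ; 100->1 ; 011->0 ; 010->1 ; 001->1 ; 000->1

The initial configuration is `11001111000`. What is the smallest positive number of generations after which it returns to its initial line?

2

00110000111
11001111000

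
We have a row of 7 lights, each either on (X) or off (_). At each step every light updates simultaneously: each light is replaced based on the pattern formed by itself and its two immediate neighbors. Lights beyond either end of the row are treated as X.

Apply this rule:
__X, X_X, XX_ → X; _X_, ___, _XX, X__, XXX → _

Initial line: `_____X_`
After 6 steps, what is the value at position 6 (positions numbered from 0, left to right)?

_

step 1: ____X_X
step 2: ___X_X_
step 3: __X_X_X
step 4: _X_X_X_
step 5: X_X_X_X
step 6: XX_X_X_
position 6 holds _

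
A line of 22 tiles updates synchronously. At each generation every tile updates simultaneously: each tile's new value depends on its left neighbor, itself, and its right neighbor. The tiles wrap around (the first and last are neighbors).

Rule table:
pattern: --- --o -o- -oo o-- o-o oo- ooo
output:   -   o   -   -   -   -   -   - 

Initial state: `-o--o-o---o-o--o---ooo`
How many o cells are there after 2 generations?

4

---o-----o----o---o---
--o-----o----o---o----
count of o: 4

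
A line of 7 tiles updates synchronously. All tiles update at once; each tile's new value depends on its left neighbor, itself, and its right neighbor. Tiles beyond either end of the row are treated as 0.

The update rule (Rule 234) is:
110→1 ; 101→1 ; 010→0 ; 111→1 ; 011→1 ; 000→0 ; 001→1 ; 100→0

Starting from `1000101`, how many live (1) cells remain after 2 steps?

2

0001010
0010100
count of 1: 2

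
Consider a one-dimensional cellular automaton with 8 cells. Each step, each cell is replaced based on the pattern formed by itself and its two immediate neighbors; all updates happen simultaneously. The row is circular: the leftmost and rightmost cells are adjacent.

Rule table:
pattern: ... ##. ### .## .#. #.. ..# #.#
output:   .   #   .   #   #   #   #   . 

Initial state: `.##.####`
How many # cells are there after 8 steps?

.##.#..#
.##.####  (repeats step 0; period 2)
step 8: .##.####
count of #: 6

6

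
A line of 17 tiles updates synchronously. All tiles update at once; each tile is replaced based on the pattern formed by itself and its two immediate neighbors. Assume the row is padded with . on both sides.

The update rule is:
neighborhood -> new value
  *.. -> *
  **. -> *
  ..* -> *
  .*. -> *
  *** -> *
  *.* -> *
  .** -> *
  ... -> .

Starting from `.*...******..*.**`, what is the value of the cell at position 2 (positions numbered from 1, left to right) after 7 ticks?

***.*************
*****************
*****************  (fixed point — unchanged through tick 7)
position 2 holds *

*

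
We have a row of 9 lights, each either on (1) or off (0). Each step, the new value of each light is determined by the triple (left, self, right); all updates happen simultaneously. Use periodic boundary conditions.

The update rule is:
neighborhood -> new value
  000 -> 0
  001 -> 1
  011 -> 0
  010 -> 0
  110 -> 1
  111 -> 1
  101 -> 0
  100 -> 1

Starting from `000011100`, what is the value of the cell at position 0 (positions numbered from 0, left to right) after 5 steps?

1

000101110
001000111
110101011
110000001
111000010
position 0 holds 1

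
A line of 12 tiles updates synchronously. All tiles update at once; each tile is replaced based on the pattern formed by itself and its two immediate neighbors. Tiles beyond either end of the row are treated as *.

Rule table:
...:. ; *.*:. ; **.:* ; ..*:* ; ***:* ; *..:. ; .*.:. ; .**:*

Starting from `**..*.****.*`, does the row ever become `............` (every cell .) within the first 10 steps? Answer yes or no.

**.*..****.*
**...*****.*
**..******.*
**.*******.*
**.*******.*  (fixed point — unchanged through step 10)
step 10 is **.*******.*, still not uniform .

no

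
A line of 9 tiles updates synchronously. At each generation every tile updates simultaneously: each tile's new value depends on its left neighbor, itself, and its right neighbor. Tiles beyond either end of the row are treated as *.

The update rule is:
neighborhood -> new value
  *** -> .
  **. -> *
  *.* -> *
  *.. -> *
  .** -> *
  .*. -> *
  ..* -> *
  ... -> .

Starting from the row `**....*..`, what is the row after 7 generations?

.**..****
******...
.....**.*
*...*****
**.**....
.*****..*
**...****

**...****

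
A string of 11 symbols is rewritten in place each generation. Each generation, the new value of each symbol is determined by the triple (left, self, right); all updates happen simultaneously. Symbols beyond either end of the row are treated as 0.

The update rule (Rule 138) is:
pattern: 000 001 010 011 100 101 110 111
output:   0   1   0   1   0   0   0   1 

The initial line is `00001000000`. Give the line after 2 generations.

00010000000
00100000000

00100000000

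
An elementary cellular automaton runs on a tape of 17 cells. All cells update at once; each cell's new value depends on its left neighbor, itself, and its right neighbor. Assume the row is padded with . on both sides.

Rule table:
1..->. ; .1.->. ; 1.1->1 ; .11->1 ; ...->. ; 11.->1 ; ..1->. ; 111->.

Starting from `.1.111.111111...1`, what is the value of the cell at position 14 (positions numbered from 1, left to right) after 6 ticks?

.

..11.111....1....
..1111.1.........
..1..11..........
.....11..........
.....11..........  (fixed point — unchanged through tick 6)
position 14 holds .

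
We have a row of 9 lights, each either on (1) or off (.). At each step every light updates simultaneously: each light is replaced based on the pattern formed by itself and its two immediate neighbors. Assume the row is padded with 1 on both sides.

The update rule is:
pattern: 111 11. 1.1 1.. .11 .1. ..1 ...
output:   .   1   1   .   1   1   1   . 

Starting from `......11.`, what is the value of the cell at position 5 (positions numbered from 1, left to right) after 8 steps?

.....1111
....11...
...111..1
..11.1.11
.1111111.
11.....11
.1....11.
11...1111
position 5 holds .

.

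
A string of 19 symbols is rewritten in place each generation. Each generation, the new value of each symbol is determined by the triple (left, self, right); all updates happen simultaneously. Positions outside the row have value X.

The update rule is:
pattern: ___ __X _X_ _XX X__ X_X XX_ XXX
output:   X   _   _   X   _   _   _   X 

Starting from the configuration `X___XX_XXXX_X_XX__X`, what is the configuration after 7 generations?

generation 1: __X_X__XXX____X___X
generation 2: _______XX__XX___X_X
generation 3: _XXXXX_X___X__X___X
generation 4: _XXXX____X______X_X
generation 5: _XXX__XX___XXXX___X
generation 6: _XX___X__X_XXX__X_X
generation 7: _X__X______XX_____X

_X__X______XX_____X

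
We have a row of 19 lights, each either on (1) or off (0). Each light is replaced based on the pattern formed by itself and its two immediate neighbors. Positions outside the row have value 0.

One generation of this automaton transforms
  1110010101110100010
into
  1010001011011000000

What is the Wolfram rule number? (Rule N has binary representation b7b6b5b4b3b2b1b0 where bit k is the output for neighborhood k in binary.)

104

position 1: 111 → 0  (bit 7 = 0)
position 2: 110 → 1  (bit 6 = 1)
position 6: 101 → 1  (bit 5 = 1)
position 3: 100 → 0  (bit 4 = 0)
position 0: 011 → 1  (bit 3 = 1)
position 5: 010 → 0  (bit 2 = 0)
position 4: 001 → 0  (bit 1 = 0)
position 15: 000 → 0  (bit 0 = 0)
bits b7..b0 = 01101000 = 104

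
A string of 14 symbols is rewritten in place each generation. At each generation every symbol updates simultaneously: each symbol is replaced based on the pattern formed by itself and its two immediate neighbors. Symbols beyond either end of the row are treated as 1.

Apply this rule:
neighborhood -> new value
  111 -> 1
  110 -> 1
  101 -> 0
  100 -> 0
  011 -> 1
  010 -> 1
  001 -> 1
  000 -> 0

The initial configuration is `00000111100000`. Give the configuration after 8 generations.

00001111100001
00011111100011
00111111100111
01111111101111
01111111101111  (fixed point — unchanged through generation 8)

01111111101111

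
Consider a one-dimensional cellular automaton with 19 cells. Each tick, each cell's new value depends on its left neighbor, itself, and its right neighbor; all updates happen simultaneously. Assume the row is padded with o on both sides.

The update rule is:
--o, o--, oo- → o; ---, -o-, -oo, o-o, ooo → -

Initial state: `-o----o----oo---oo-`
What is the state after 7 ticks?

--oo-o--oo-o-o--oo-

tick 1: --o--o-o--o-oo-o-o-
tick 2: oo-oo---oo---o-----
tick 3: -o--oo-o-oo-o-o---o
tick 4: --oo-o----o----o-o-
tick 5: oo-o--o--o-o--o----
tick 6: -o--oo-oo---oo-o--o
tick 7: --oo-o--oo-o-o--oo-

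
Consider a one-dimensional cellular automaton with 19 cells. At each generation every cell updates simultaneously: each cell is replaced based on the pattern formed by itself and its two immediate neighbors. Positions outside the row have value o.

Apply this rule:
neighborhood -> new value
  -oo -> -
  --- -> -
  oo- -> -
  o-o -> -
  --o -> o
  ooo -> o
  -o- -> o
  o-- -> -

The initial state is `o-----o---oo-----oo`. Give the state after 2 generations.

generation 1: -----oo--o------o-o
generation 2: ----o---oo-----oo--

----o---oo-----oo--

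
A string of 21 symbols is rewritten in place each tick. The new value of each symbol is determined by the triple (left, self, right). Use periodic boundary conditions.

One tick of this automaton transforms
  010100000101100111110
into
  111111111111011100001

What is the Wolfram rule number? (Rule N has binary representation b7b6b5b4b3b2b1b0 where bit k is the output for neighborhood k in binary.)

position 16: 111 → 0  (bit 7 = 0)
position 12: 110 → 0  (bit 6 = 0)
position 2: 101 → 1  (bit 5 = 1)
position 4: 100 → 1  (bit 4 = 1)
position 11: 011 → 1  (bit 3 = 1)
position 1: 010 → 1  (bit 2 = 1)
position 0: 001 → 1  (bit 1 = 1)
position 5: 000 → 1  (bit 0 = 1)
bits b7..b0 = 00111111 = 63

63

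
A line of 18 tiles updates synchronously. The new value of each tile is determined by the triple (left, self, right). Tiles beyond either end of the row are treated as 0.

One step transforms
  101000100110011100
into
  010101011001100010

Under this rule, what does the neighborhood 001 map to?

At position 5 the neighborhood is 001; the next row has 1 there.

1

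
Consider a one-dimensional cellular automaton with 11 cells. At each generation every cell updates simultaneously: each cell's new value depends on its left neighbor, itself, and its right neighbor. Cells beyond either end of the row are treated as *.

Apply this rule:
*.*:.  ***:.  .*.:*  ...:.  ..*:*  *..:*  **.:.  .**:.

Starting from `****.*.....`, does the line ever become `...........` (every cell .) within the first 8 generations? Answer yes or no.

.....**...*
*...*..*.*.
.*.*****.*.
.*.......*.
.**.....**.
...*...*...
*.***.***.*
...........
all cells are . at generation 8

yes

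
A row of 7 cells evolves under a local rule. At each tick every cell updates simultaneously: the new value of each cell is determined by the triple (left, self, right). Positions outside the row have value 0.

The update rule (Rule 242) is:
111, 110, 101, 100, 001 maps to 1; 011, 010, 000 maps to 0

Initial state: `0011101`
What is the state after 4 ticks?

1010101

0101110
1010111
0101011
1010101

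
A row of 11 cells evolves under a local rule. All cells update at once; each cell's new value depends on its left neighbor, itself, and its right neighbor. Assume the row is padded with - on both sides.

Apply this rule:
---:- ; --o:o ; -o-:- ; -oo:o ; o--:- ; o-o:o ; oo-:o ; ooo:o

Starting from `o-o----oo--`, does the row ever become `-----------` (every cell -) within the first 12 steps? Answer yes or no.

no

-o----ooo--
o----oooo--
----ooooo--
---oooooo--
--ooooooo--
-oooooooo--
ooooooooo--
ooooooooo--  (fixed point — unchanged through step 12)
step 12 is ooooooooo--, still not uniform -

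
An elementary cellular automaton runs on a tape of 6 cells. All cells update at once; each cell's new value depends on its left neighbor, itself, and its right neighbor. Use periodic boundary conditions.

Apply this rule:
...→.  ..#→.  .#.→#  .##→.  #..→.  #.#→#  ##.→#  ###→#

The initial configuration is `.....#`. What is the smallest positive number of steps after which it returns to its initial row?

.....#

1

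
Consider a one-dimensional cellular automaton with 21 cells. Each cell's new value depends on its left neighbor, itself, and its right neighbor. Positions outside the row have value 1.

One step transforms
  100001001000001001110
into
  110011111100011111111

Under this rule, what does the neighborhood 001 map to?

1

At position 4 the neighborhood is 001; the next row has 1 there.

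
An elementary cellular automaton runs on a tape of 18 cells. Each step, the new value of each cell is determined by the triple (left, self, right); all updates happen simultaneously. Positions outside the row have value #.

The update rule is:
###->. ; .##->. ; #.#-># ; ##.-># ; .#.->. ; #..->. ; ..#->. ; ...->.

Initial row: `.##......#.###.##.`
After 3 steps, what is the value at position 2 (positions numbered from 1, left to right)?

#

#.#.......#..##.##
##............##..
.#.............#..
position 2 holds #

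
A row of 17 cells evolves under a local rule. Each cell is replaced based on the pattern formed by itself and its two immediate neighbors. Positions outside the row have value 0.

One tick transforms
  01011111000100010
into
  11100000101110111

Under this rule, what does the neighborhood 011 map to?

0

At position 3 the neighborhood is 011; the next row has 0 there.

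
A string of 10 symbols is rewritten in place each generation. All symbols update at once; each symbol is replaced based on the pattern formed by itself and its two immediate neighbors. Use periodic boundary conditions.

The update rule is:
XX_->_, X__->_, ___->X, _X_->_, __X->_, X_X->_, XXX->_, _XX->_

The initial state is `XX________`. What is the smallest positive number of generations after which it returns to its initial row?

___XXXXXX_
XX________

2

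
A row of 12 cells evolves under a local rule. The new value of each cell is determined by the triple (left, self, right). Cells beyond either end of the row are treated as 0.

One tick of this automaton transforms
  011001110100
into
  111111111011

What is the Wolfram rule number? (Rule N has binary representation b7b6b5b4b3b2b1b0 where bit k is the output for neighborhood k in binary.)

position 6: 111 → 1  (bit 7 = 1)
position 2: 110 → 1  (bit 6 = 1)
position 8: 101 → 1  (bit 5 = 1)
position 3: 100 → 1  (bit 4 = 1)
position 1: 011 → 1  (bit 3 = 1)
position 9: 010 → 0  (bit 2 = 0)
position 0: 001 → 1  (bit 1 = 1)
position 11: 000 → 1  (bit 0 = 1)
bits b7..b0 = 11111011 = 251

251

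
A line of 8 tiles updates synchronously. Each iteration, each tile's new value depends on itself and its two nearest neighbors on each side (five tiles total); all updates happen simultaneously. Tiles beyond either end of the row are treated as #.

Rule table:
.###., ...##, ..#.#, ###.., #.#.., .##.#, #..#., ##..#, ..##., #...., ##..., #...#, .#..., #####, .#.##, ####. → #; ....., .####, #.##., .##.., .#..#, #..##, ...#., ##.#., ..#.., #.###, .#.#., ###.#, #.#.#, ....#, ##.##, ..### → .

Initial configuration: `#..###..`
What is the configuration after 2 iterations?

###..#..

iteration 1: ##..###.
iteration 2: ###..#..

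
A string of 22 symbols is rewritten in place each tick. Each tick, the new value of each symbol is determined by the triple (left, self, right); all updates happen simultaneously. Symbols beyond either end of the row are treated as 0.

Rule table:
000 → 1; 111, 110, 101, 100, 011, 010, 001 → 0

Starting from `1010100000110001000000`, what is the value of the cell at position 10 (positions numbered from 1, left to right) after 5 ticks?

0

0000001110000100011111
1111100000110001000000
0000001110000100011111  (repeats tick 1; period 2)
tick 5: 0000001110000100011111
position 10 holds 0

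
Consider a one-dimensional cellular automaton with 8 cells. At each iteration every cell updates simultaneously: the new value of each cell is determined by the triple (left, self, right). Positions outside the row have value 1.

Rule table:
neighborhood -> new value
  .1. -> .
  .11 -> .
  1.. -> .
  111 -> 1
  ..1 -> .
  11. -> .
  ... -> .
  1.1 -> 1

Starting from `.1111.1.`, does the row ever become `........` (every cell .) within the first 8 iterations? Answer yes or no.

yes

iteration 1: 1.11.1.1
iteration 2: .1..1.1.
iteration 3: 1....1.1
iteration 4: ......1.
iteration 5: .......1
iteration 6: ........
all cells are . at iteration 6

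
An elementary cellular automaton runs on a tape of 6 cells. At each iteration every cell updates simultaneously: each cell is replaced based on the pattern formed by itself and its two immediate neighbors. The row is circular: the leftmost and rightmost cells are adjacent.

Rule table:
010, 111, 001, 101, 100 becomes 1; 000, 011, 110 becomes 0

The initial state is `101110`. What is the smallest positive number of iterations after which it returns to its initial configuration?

2

110101
101110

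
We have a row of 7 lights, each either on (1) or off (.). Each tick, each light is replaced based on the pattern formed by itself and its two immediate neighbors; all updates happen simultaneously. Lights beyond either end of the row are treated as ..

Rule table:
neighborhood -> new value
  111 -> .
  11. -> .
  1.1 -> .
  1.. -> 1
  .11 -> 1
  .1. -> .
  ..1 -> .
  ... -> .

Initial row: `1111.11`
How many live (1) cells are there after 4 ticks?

1

1....1.
.1....1
..1....
...1...
count of 1: 1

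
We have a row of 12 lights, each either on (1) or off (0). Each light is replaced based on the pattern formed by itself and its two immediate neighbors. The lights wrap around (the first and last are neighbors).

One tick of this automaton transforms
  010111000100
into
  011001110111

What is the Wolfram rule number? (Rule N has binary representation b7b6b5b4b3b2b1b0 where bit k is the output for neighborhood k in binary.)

117

position 4: 111 → 0  (bit 7 = 0)
position 5: 110 → 1  (bit 6 = 1)
position 2: 101 → 1  (bit 5 = 1)
position 6: 100 → 1  (bit 4 = 1)
position 3: 011 → 0  (bit 3 = 0)
position 1: 010 → 1  (bit 2 = 1)
position 0: 001 → 0  (bit 1 = 0)
position 7: 000 → 1  (bit 0 = 1)
bits b7..b0 = 01110101 = 117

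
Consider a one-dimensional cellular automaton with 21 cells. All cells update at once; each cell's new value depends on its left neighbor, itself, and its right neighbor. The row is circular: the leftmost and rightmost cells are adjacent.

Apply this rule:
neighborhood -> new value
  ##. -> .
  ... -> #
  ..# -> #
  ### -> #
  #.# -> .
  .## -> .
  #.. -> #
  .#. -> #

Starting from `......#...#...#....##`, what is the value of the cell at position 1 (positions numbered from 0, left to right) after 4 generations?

generation 1: ###################..
generation 2: .#################.##
generation 3: ..###############....
generation 4: ##.#############.####
position 1 holds #

#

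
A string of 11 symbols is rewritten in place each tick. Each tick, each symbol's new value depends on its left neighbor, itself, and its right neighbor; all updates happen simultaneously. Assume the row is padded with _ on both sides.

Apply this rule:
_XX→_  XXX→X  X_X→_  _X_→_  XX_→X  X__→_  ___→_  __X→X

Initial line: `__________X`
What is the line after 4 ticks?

______X____

_________X_
________X__
_______X___
______X____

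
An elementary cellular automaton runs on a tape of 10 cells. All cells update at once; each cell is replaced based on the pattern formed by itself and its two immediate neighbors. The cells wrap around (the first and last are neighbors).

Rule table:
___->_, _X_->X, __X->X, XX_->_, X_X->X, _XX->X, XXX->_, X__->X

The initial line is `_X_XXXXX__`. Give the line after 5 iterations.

X___X__XXX

XXXX____X_
X___X__XXX
_X_XXXXX__  (repeats iteration 0; period 3)
iteration 5: X___X__XXX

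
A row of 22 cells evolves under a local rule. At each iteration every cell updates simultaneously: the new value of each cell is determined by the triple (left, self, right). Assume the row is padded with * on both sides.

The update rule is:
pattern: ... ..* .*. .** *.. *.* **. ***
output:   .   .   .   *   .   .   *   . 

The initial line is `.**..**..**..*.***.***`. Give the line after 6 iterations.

.**..**..**....*.*.*..
.**..**..**...........
.**..**..**...........  (fixed point — unchanged through iteration 6)

.**..**..**...........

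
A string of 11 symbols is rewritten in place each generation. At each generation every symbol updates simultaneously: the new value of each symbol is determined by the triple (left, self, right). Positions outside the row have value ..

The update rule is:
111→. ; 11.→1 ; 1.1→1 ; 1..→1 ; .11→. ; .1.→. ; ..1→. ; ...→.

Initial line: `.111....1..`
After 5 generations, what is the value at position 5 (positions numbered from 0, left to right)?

generation 1: ...11....1.
generation 2: ....11....1
generation 3: .....11....
generation 4: ......11...
generation 5: .......11..
position 5 holds .

.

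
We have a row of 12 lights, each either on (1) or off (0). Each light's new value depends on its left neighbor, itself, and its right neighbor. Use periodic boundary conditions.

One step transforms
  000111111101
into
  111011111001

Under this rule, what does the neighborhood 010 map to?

At position 11 the neighborhood is 010; the next row has 1 there.

1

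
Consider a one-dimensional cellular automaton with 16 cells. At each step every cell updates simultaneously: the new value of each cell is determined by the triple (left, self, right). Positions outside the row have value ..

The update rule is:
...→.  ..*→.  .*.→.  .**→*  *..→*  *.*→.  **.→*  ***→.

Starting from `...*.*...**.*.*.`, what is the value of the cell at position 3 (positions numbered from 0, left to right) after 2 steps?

.

......*..**....*
.......*.***....
position 3 holds .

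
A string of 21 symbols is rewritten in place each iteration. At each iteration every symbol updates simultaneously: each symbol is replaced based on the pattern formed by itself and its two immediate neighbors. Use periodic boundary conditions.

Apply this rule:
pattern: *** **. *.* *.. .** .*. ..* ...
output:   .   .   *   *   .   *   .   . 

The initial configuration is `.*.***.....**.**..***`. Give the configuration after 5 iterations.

***...*......*..*....
...*..**.....**.**...
...**...*......*..*..
.....*..**.....**.**.
.....**...*......*..*

.....**...*......*..*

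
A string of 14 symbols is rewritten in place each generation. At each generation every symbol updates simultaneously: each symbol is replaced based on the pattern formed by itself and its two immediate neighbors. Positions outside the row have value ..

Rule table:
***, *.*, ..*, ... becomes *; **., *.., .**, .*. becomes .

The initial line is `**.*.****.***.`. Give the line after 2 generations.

**.*.*..*.*..*

generation 1: ..*.*.**.*.*..
generation 2: **.*.*..*.*..*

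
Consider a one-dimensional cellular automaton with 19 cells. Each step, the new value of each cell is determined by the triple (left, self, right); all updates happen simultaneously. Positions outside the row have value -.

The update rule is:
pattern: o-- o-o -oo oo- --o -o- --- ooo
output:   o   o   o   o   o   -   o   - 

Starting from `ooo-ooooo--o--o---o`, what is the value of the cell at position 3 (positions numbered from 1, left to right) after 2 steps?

o-ooo---ooo-oo-ooo-
-oo-ooooo-oooooo-oo
position 3 holds o

o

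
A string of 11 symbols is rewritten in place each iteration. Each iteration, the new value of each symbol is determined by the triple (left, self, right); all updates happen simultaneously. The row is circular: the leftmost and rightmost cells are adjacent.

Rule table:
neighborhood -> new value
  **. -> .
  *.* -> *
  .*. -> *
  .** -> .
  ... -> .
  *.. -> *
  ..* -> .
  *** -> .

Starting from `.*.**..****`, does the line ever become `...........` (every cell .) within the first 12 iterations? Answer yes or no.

iteration 1: ***..*.....
iteration 2: ...*.**....
iteration 3: ...**..*...
iteration 4: .....*.**..
iteration 5: .....**..*.
iteration 6: .......*.**
iteration 7: *......**..
iteration 8: **.......*.
iteration 9: ..*......**
iteration 10: *.**.......
iteration 11: **..*......
iteration 12: ..*.**.....
iteration 12 is ..*.**....., still not uniform .

no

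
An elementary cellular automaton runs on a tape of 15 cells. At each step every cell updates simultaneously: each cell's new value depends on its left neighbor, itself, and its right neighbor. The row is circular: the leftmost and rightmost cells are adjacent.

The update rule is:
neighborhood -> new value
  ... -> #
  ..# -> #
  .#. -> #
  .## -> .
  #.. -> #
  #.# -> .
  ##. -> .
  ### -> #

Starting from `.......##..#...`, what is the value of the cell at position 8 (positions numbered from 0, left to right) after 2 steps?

#

#######..######
######.##.#####
position 8 holds #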